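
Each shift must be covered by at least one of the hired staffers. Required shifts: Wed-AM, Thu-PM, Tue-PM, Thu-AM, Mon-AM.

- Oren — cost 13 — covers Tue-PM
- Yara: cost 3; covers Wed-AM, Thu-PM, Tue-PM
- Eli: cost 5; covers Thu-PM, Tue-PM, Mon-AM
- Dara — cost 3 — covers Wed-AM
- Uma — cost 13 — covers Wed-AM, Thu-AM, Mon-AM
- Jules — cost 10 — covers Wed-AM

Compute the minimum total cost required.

Choose Yara and Uma: together they cover Wed-AM, Thu-PM, Tue-PM, Thu-AM, Mon-AM — every shift.
Total cost: 3 + 13 = 16.

16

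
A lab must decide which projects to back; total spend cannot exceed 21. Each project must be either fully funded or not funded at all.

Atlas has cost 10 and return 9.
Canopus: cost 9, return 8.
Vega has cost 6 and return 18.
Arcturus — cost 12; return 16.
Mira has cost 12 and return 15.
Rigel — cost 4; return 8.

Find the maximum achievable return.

Allowing fractional choices, the relaxed optimum would be about 40.7, but projects are indivisible.
Atlas + Vega + Rigel: cost 10 + 6 + 4 = 20 ≤ 21, return 9 + 18 + 8 = 35.
Vega + Arcturus: cost 6 + 12 = 18 ≤ 21, return 18 + 16 = 34.
Canopus + Vega + Rigel: cost 9 + 6 + 4 = 19 ≤ 21, return 8 + 18 + 8 = 34.
Best is Atlas, Vega, and Rigel with total return 35.

35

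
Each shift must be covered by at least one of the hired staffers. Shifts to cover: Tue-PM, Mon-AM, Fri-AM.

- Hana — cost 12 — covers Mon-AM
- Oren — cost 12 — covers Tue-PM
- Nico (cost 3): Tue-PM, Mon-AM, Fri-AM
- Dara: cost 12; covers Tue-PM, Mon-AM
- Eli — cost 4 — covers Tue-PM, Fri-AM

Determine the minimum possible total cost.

3

Nico alone covers Tue-PM, Mon-AM, Fri-AM — every shift.
Total cost: 3.
No cover costs less than 3.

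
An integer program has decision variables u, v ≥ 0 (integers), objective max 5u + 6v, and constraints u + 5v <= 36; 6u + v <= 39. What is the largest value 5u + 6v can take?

61

(u,v)=(5,6): 1·5+5·6=35≤36, 6·5+1·6=36≤39, objective 61.
(u,v)=(4,6): 1·4+5·6=34≤36, 6·4+1·6=30≤39, objective 56.
(u,v)=(5,5): 1·5+5·5=30≤36, 6·5+1·5=35≤39, objective 55.
The best lattice point is (5,6), giving 61.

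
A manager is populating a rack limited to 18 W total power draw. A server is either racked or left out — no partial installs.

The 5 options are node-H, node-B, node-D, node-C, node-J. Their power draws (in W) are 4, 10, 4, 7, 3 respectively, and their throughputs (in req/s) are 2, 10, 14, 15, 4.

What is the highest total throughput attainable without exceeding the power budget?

35

Allowing fractional choices, the relaxed optimum would be about 37.0, but servers are indivisible.
node-D + node-C + node-J: power draw 4 + 7 + 3 = 14 ≤ 18, throughput 14 + 15 + 4 = 33.
node-H + node-D + node-C + node-J: power draw 4 + 4 + 7 + 3 = 18 ≤ 18, throughput 2 + 14 + 15 + 4 = 35.
Best is node-H, node-D, node-C, and node-J with total throughput 35.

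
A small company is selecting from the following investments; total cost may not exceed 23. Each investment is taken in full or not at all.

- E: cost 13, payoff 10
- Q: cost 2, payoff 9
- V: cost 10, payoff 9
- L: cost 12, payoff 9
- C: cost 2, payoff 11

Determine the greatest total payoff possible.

E + Q + C: cost 13 + 2 + 2 = 17 ≤ 23, payoff 10 + 9 + 11 = 30.
Q + V + C: cost 2 + 10 + 2 = 14 ≤ 23, payoff 9 + 9 + 11 = 29.
Best is E, Q, and C with total payoff 30.

30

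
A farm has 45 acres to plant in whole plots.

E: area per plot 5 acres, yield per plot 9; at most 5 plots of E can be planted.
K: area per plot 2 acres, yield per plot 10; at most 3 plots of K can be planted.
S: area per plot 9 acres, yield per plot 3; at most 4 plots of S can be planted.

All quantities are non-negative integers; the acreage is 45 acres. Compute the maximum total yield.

78

Take 5×E, 3×K, and 1×S: area 40 ≤ 45, yield 5·9 + 3·10 + 1·3 = 78.
K has the best ratio (10/2) and is taken to its limit of 3; remaining capacity is filled optimally with the others.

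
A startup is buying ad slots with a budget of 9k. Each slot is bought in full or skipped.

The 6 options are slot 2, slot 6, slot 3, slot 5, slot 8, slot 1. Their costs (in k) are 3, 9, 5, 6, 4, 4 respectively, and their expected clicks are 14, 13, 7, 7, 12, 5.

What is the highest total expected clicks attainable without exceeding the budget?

Allowing fractional choices, the relaxed optimum would be about 28.9, but ad slots are indivisible.
slot 2 + slot 8: cost 3 + 4 = 7 ≤ 9, expected clicks 14 + 12 = 26.
slot 2 + slot 3: cost 3 + 5 = 8 ≤ 9, expected clicks 14 + 7 = 21.
Best is slot 2 and slot 8 with total expected clicks 26.

26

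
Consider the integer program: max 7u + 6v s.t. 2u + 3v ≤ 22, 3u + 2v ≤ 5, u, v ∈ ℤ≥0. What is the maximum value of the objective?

13

The continuous relaxation peaks at (0, 2.5) with value 15.00; rounding to a feasible lattice point costs some objective.
(u,v)=(1,1): 2·1+3·1=5≤22, 3·1+2·1=5≤5, objective 13.
(u,v)=(0,2): 2·0+3·2=6≤22, 3·0+2·2=4≤5, objective 12.
(u,v)=(1,0): 2·1+3·0=2≤22, 3·1+2·0=3≤5, objective 7.
No feasible integer point exceeds 13.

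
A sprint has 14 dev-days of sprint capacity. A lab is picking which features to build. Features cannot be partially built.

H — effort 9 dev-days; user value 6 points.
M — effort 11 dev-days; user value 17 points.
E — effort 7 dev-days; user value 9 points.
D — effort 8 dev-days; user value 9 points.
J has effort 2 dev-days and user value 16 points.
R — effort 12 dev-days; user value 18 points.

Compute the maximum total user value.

Allowing fractional choices, the relaxed optimum would be about 34.5, but features are indivisible.
E + J: effort 7 + 2 = 9 ≤ 14, user value 9 + 16 = 25.
M + J: effort 11 + 2 = 13 ≤ 14, user value 17 + 16 = 33.
J + R: effort 2 + 12 = 14 ≤ 14, user value 16 + 18 = 34.
Best is J and R with total user value 34.

34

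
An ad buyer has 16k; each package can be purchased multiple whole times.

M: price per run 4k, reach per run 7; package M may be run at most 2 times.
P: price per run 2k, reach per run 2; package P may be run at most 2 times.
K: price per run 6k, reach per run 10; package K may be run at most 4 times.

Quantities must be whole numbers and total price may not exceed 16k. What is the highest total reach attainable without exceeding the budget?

27

This is a bounded integer knapsack.
Take 1×M and 2×K: price 16 ≤ 16, reach 1·7 + 2·10 = 27.
No other integer combination yields more.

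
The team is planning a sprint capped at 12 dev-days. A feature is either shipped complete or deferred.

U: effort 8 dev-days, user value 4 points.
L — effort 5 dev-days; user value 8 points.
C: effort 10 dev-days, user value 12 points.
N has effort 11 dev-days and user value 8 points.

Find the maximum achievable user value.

Take C: effort 10 ≤ 12, user value 12.
No other feasible combination does better.

12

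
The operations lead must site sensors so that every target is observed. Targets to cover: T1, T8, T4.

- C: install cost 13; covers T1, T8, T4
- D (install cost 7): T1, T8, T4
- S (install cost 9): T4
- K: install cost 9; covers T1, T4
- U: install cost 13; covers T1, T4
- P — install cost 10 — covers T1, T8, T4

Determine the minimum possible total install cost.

D alone covers T1, T8, T4 — every target.
Total install cost: 7.
No cover costs less than 7.

7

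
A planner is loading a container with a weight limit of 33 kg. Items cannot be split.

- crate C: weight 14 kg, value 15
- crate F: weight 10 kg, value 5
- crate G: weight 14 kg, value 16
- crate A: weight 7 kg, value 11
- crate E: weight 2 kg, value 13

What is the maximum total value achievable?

This is a 0-1 knapsack instance.
Take crate F, crate G, crate A, and crate E: weight 10 + 14 + 7 + 2 = 33 ≤ 33, value 5 + 16 + 11 + 13 = 45.
No other feasible combination does better.

45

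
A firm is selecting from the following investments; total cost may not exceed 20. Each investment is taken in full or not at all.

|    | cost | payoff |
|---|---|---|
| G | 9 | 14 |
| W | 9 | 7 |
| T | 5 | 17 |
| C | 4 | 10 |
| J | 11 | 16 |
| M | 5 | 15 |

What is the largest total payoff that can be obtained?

T + C + J: cost 5 + 4 + 11 = 20 ≤ 20, payoff 17 + 10 + 16 = 43.
G + T + M: cost 9 + 5 + 5 = 19 ≤ 20, payoff 14 + 17 + 15 = 46.
Best is G, T, and M with total payoff 46.

46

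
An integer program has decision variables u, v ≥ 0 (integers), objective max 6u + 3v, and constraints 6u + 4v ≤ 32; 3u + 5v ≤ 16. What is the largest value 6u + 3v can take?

30

(u,v)=(5,0): 6·5+4·0=30≤32, 3·5+5·0=15≤16, objective 30.
(u,v)=(4,0): 6·4+4·0=24≤32, 3·4+5·0=12≤16, objective 24.
No feasible integer point exceeds 30.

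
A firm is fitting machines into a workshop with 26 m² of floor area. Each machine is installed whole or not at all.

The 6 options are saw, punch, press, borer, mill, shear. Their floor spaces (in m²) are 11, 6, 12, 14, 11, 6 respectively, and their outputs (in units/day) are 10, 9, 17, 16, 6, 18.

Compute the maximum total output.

Take punch, press, and shear: floor space 6 + 12 + 6 = 24 ≤ 26, output 9 + 17 + 18 = 44.
No other feasible combination does better.

44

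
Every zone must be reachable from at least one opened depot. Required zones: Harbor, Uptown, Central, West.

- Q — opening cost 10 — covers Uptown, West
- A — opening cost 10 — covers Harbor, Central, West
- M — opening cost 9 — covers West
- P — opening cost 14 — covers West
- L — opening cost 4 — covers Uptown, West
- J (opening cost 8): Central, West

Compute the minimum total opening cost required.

This is a weighted set-cover instance.
Choose A and L: together they cover Harbor, Uptown, Central, West — every zone.
Total opening cost: 10 + 4 = 14.

14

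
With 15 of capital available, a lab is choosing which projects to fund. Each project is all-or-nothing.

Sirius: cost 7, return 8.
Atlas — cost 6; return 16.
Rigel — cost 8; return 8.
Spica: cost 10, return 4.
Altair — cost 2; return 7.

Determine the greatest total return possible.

Take Sirius, Atlas, and Altair: cost 7 + 6 + 2 = 15 ≤ 15, return 8 + 16 + 7 = 31.
No other feasible combination does better.

31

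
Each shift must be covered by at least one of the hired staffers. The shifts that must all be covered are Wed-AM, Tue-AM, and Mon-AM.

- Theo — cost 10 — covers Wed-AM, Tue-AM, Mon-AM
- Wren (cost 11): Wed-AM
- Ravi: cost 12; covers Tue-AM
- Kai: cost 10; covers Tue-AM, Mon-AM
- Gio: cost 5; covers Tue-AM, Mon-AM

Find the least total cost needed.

10

The greedy cost-per-new-shift heuristic would pick Gio and Theo for 15, but a cheaper cover exists.
Theo alone covers Wed-AM, Tue-AM, Mon-AM — every shift.
Total cost: 10.
No cover costs less than 10.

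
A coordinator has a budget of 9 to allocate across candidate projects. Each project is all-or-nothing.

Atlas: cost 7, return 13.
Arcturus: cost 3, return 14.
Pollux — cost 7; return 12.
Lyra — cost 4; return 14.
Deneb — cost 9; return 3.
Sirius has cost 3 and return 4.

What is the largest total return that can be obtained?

Allowing fractional choices, the relaxed optimum would be about 31.7, but projects are indivisible.
Arcturus + Sirius: cost 3 + 3 = 6 ≤ 9, return 14 + 4 = 18.
Arcturus + Lyra: cost 3 + 4 = 7 ≤ 9, return 14 + 14 = 28.
Lyra + Sirius: cost 4 + 3 = 7 ≤ 9, return 14 + 4 = 18.
Best is Arcturus and Lyra with total return 28.

28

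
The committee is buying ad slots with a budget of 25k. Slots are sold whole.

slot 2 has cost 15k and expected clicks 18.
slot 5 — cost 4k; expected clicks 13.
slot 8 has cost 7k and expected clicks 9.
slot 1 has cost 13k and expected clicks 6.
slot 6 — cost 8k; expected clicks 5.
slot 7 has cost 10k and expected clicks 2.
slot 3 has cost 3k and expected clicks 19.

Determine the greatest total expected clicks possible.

slot 5 + slot 8 + slot 6 + slot 3: cost 4 + 7 + 8 + 3 = 22 ≤ 25, expected clicks 13 + 9 + 5 + 19 = 46.
slot 2 + slot 8 + slot 3: cost 15 + 7 + 3 = 25 ≤ 25, expected clicks 18 + 9 + 19 = 46.
slot 2 + slot 5 + slot 3: cost 15 + 4 + 3 = 22 ≤ 25, expected clicks 18 + 13 + 19 = 50.
Best is slot 2, slot 5, and slot 3 with total expected clicks 50.

50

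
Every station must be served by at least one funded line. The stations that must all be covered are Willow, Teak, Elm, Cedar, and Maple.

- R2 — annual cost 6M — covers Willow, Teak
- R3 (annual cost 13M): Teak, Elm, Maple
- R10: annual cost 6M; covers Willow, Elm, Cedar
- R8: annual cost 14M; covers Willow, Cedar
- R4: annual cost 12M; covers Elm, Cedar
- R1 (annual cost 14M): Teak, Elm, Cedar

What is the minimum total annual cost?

19

This is an integer covering problem.
The greedy cost-per-new-station heuristic would pick R10, R2, and R3 for 25, but a cheaper cover exists.
Choose R3 and R10: together they cover Willow, Teak, Elm, Cedar, Maple — every station.
Total annual cost: 13 + 6 = 19.
No cover costs less than 19.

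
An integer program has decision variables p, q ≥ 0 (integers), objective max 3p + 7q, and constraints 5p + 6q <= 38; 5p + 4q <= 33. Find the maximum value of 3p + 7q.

The continuous relaxation peaks at (0, 6.33) with value 44.33; rounding to a feasible lattice point costs some objective.
(p,q)=(0,6): 5·0+6·6=36≤38, 5·0+4·6=24≤33, objective 42.
(p,q)=(1,5): 5·1+6·5=35≤38, 5·1+4·5=25≤33, objective 38.
No feasible integer point exceeds 42.

42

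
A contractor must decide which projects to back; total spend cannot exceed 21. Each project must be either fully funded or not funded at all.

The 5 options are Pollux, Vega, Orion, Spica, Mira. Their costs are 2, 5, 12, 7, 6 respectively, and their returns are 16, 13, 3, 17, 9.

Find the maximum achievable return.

Treat it as a binary knapsack problem.
Allowing fractional choices, the relaxed optimum would be about 55.2, but projects are indivisible.
Pollux + Vega + Spica: cost 2 + 5 + 7 = 14 ≤ 21, return 16 + 13 + 17 = 46.
Pollux + Vega + Spica + Mira: cost 2 + 5 + 7 + 6 = 20 ≤ 21, return 16 + 13 + 17 + 9 = 55.
Pollux + Spica + Mira: cost 2 + 7 + 6 = 15 ≤ 21, return 16 + 17 + 9 = 42.
Best is Pollux, Vega, Spica, and Mira with total return 55.

55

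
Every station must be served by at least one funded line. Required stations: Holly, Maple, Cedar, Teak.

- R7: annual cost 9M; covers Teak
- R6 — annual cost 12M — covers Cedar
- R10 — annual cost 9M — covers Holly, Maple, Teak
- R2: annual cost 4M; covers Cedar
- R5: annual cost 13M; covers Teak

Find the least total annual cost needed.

Choose R10 and R2: together they cover Holly, Maple, Cedar, Teak — every station.
Total annual cost: 9 + 4 = 13.
No cover costs less than 13.

13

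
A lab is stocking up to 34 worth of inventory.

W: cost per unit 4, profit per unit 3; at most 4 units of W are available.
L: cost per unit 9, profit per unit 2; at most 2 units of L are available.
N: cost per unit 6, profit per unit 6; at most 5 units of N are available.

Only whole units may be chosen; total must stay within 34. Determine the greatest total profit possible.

1×W and 5×N: cost 34 ≤ 34, profit 1·3 + 5·6 = 33.
5×N: cost 30 ≤ 34, profit 5·6 = 30.
Best is 33.

33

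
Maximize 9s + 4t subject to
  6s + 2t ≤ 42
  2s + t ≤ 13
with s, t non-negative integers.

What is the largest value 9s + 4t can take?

58

The continuous relaxation peaks at (6.5, 0) with value 58.50; rounding to a feasible lattice point costs some objective.
(s,t)=(6,1): 6·6+2·1=38≤42, 2·6+1·1=13≤13, objective 58.
(s,t)=(6,0): 6·6+2·0=36≤42, 2·6+1·0=12≤13, objective 54.
No feasible integer point exceeds 58.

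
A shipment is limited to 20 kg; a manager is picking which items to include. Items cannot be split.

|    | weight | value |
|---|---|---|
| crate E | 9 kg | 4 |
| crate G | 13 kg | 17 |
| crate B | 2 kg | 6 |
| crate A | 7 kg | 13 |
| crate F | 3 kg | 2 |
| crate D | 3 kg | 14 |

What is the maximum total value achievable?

Allowing fractional choices, the relaxed optimum would be about 43.5, but items are indivisible.
crate B + crate A + crate D: weight 2 + 7 + 3 = 12 ≤ 20, value 6 + 13 + 14 = 33.
crate B + crate A + crate F + crate D: weight 2 + 7 + 3 + 3 = 15 ≤ 20, value 6 + 13 + 2 + 14 = 35.
crate G + crate B + crate D: weight 13 + 2 + 3 = 18 ≤ 20, value 17 + 6 + 14 = 37.
Best is crate G, crate B, and crate D with total value 37.

37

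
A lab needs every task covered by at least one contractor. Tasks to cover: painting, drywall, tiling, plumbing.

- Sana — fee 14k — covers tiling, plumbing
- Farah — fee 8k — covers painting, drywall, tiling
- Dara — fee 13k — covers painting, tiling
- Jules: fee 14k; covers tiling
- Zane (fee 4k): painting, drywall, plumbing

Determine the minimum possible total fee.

12

This is an integer covering problem.
Choose Farah and Zane: together they cover painting, drywall, tiling, plumbing — every task.
Total fee: 8 + 4 = 12.
No cover costs less than 12.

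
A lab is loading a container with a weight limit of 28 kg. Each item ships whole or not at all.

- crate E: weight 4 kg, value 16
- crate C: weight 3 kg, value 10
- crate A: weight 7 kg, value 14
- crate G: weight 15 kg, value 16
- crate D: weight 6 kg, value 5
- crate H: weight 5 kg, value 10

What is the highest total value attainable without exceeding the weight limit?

Treat it as a binary knapsack problem.
Allowing fractional choices, the relaxed optimum would be about 59.6, but items are indivisible.
crate E + crate C + crate G + crate H: weight 4 + 3 + 15 + 5 = 27 ≤ 28, value 16 + 10 + 16 + 10 = 52.
crate E + crate C + crate A + crate D + crate H: weight 4 + 3 + 7 + 6 + 5 = 25 ≤ 28, value 16 + 10 + 14 + 5 + 10 = 55.
crate E + crate C + crate A + crate H: weight 4 + 3 + 7 + 5 = 19 ≤ 28, value 16 + 10 + 14 + 10 = 50.
Best is crate E, crate C, crate A, crate D, and crate H with total value 55.

55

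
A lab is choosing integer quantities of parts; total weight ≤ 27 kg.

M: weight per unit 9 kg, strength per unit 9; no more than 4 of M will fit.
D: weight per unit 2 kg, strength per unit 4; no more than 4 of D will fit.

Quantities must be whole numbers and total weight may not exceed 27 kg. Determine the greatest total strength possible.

This is a bounded integer knapsack.
2×M and 4×D: weight 26 ≤ 27, strength 2·9 + 4·4 = 34.
2×M and 3×D: weight 24 ≤ 27, strength 2·9 + 3·4 = 30.
Best is 34.

34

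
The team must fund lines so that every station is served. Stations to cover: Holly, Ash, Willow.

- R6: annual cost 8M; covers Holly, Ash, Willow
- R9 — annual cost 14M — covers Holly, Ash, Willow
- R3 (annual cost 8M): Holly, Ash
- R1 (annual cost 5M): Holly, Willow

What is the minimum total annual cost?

R6 alone covers Holly, Ash, Willow — every station.
Total annual cost: 8.

8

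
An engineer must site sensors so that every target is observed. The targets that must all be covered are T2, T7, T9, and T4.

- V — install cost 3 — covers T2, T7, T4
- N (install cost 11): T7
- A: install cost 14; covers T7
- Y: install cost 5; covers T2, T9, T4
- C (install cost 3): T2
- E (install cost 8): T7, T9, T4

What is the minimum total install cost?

8

This is a weighted set-cover instance.
Choose V and Y: together they cover T2, T7, T9, T4 — every target.
Total install cost: 3 + 5 = 8.
No cover costs less than 8.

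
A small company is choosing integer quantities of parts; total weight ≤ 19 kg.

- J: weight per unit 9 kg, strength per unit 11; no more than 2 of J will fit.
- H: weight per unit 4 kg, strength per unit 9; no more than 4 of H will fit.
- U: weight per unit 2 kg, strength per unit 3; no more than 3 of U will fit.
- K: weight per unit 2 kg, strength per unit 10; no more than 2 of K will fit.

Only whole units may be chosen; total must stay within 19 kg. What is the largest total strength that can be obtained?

50

2×H, 3×U, and 2×K: weight 18 ≤ 19, strength 2·9 + 3·3 + 2·10 = 47.
3×H, 1×U, and 2×K: weight 18 ≤ 19, strength 3·9 + 1·3 + 2·10 = 50.
Best is 50.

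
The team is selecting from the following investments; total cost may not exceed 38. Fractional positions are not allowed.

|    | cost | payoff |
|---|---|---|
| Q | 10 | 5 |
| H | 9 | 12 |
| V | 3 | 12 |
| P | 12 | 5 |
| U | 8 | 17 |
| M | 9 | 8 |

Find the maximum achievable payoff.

Allowing fractional choices, the relaxed optimum would be about 53.5, but investments are indivisible.
Q + H + V + U: cost 10 + 9 + 3 + 8 = 30 ≤ 38, payoff 5 + 12 + 12 + 17 = 46.
H + V + U + M: cost 9 + 3 + 8 + 9 = 29 ≤ 38, payoff 12 + 12 + 17 + 8 = 49.
Best is H, V, U, and M with total payoff 49.

49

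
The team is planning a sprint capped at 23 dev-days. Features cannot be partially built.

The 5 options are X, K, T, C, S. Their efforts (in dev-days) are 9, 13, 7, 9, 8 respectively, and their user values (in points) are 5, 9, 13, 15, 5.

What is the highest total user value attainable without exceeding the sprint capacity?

Take T and C: effort 7 + 9 = 16 ≤ 23, user value 13 + 15 = 28.
No other feasible combination does better.

28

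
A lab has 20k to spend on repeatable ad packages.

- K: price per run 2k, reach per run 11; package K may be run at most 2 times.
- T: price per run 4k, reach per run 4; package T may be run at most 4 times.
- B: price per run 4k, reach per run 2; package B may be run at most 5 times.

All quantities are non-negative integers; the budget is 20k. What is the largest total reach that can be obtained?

This is a bounded integer knapsack.
K has the best ratio (11/2); taking only K gives at most 2×11 = 22 (stopped by the supply cap of 2).
Mixing does better — 2×K and 4×T: price 20 ≤ 20, reach 2·11 + 4·4 = 38.

38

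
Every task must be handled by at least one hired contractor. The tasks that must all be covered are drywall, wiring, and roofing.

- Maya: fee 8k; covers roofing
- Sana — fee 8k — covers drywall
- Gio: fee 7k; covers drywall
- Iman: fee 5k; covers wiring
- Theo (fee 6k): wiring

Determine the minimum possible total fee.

Choose Maya, Gio, and Iman: together they cover drywall, wiring, roofing — every task.
Total fee: 8 + 7 + 5 = 20.

20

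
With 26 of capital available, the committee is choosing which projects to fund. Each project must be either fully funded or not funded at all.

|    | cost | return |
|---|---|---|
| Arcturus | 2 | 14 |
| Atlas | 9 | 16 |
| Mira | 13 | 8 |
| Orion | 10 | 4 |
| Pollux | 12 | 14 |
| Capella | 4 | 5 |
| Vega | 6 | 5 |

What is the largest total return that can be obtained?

Treat it as a binary knapsack problem.
Arcturus + Atlas + Capella + Vega: cost 2 + 9 + 4 + 6 = 21 ≤ 26, return 14 + 16 + 5 + 5 = 40.
Arcturus + Atlas + Pollux: cost 2 + 9 + 12 = 23 ≤ 26, return 14 + 16 + 14 = 44.
Best is Arcturus, Atlas, and Pollux with total return 44.

44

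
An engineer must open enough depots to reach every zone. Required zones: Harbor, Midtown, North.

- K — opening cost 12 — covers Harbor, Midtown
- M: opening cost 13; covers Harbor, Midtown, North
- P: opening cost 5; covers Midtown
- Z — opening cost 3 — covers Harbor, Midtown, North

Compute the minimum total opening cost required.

3

Z alone covers Harbor, Midtown, North — every zone.
Total opening cost: 3.
No cover costs less than 3.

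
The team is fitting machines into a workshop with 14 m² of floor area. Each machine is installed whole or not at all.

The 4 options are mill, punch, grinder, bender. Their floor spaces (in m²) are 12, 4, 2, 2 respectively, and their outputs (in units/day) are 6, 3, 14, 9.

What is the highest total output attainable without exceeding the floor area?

26

mill + grinder: floor space 12 + 2 = 14 ≤ 14, output 6 + 14 = 20.
grinder + bender: floor space 2 + 2 = 4 ≤ 14, output 14 + 9 = 23.
punch + grinder + bender: floor space 4 + 2 + 2 = 8 ≤ 14, output 3 + 14 + 9 = 26.
Best is punch, grinder, and bender with total output 26.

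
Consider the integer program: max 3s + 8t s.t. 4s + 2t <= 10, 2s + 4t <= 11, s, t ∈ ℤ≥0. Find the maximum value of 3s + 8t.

Relaxing integrality, the LP optimum is 22.00 at (s,t) = (0, 2.75), which is not an integer point.
(s,t)=(1,2): 4·1+2·2=8≤10, 2·1+4·2=10≤11, objective 19.
(s,t)=(0,2): 4·0+2·2=4≤10, 2·0+4·2=8≤11, objective 16.
No feasible integer point exceeds 19.

19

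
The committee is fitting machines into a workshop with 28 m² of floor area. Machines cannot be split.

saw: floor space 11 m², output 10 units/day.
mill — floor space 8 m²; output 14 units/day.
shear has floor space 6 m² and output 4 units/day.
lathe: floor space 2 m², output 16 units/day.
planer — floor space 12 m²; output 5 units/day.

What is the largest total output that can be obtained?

44

Take saw, mill, shear, and lathe: floor space 11 + 8 + 6 + 2 = 27 ≤ 28, output 10 + 14 + 4 + 16 = 44.
No other feasible combination does better.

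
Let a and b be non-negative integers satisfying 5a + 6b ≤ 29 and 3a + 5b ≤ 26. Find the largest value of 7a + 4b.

The continuous relaxation peaks at (5.8, 0) with value 40.60; rounding to a feasible lattice point costs some objective.
(a,b)=(5,0): 5·5+6·0=25≤29, 3·5+5·0=15≤26, objective 35.
(a,b)=(4,1): 5·4+6·1=26≤29, 3·4+5·1=17≤26, objective 32.
No feasible integer point exceeds 35.

35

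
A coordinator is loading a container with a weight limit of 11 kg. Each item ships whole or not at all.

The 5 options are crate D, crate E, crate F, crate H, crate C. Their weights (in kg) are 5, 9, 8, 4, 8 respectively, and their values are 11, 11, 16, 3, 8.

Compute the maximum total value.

16

Allowing fractional choices, the relaxed optimum would be about 23.0, but items are indivisible.
crate D + crate H: weight 5 + 4 = 9 ≤ 11, value 11 + 3 = 14.
crate F: weight 8 ≤ 11, value 16.
Best is crate F with total value 16.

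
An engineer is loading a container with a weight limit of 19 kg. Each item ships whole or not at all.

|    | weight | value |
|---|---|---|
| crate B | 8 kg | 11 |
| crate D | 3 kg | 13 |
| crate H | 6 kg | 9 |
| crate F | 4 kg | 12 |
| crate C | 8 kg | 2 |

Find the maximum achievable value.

36

This is an integer program with binary decision variables.
Allowing fractional choices, the relaxed optimum would be about 42.2, but items are indivisible.
crate B + crate D + crate F: weight 8 + 3 + 4 = 15 ≤ 19, value 11 + 13 + 12 = 36.
crate B + crate D + crate H: weight 8 + 3 + 6 = 17 ≤ 19, value 11 + 13 + 9 = 33.
crate D + crate H + crate F: weight 3 + 6 + 4 = 13 ≤ 19, value 13 + 9 + 12 = 34.
Best is crate B, crate D, and crate F with total value 36.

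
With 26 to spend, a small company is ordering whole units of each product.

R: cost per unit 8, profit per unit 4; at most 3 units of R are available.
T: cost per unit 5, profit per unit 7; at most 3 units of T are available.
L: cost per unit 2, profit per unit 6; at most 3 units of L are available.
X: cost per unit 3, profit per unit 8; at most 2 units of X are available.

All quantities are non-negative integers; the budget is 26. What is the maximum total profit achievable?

L has the best ratio (6/2); taking only L gives at most 3×6 = 18 (stopped by the supply cap of 3).
Mixing does better — 3×T, 2×L, and 2×X: cost 25 ≤ 26, profit 3·7 + 2·6 + 2·8 = 49.

49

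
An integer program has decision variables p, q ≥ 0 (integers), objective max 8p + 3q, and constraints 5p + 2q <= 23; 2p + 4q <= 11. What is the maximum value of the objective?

32

(p,q)=(4,0): 5·4+2·0=20≤23, 2·4+4·0=8≤11, objective 32.
(p,q)=(3,1): 5·3+2·1=17≤23, 2·3+4·1=10≤11, objective 27.
(p,q)=(3,0): 5·3+2·0=15≤23, 2·3+4·0=6≤11, objective 24.
Maximum is 32 at (p,q)=(4,0).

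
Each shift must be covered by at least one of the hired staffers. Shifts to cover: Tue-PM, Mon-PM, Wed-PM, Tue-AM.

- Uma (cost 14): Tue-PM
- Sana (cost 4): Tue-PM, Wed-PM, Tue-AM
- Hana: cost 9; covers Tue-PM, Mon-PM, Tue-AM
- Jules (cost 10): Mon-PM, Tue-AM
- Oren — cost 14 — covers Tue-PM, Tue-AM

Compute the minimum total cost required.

This is an integer covering problem.
Choose Sana and Hana: together they cover Tue-PM, Mon-PM, Wed-PM, Tue-AM — every shift.
Total cost: 4 + 9 = 13.
No cover costs less than 13.

13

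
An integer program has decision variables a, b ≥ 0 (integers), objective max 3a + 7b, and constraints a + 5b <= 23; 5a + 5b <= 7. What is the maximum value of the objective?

The continuous relaxation peaks at (0, 1.4) with value 9.80; rounding to a feasible lattice point costs some objective.
(a,b)=(0,1): 1·0+5·1=5≤23, 5·0+5·1=5≤7, objective 7.
(a,b)=(1,0): 1·1+5·0=1≤23, 5·1+5·0=5≤7, objective 3.
(a,b)=(0,0): 1·0+5·0=0≤23, 5·0+5·0=0≤7, objective 0.
The best lattice point is (0,1), giving 7.

7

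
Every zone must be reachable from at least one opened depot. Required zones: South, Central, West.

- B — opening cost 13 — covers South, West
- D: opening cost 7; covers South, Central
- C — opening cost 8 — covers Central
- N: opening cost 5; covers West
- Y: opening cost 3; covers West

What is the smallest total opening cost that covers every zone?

10

This is an integer covering problem.
Choose D and Y: together they cover South, Central, West — every zone.
Total opening cost: 7 + 3 = 10.
No cover costs less than 10.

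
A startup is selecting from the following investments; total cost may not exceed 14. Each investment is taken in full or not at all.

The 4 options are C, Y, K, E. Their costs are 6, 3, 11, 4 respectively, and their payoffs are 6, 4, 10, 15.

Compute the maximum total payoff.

Take C, Y, and E: cost 6 + 3 + 4 = 13 ≤ 14, payoff 6 + 4 + 15 = 25.
No other feasible combination does better.

25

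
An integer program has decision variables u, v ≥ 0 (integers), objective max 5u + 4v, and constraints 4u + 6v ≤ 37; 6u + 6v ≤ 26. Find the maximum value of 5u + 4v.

20

Relaxing integrality, the LP optimum is 21.67 at (u,v) = (4.33, 0), which is not an integer point.
(u,v)=(4,0): 4·4+6·0=16≤37, 6·4+6·0=24≤26, objective 20.
(u,v)=(3,1): 4·3+6·1=18≤37, 6·3+6·1=24≤26, objective 19.
(u,v)=(3,0): 4·3+6·0=12≤37, 6·3+6·0=18≤26, objective 15.
The best lattice point is (4,0), giving 20.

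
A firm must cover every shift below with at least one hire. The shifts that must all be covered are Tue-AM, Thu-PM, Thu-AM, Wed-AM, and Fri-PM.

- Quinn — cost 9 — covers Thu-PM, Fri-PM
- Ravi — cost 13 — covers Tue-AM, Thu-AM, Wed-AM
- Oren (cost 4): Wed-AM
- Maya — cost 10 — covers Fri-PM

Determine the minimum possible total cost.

22

The greedy cost-per-new-shift heuristic would pick Oren, Quinn, and Ravi for 26, but a cheaper cover exists.
Choose Quinn and Ravi: together they cover Tue-AM, Thu-PM, Thu-AM, Wed-AM, Fri-PM — every shift.
Total cost: 9 + 13 = 22.
No cover costs less than 22.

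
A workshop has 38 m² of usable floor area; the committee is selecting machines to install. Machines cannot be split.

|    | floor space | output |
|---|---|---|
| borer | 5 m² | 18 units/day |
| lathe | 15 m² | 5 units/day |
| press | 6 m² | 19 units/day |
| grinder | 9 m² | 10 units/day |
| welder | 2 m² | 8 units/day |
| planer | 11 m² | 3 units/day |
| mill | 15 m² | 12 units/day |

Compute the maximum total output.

67

Treat it as a binary knapsack problem.
Allowing fractional choices, the relaxed optimum would be about 67.3, but machines are indivisible.
borer + press + grinder + mill: floor space 5 + 6 + 9 + 15 = 35 ≤ 38, output 18 + 19 + 10 + 12 = 59.
borer + press + grinder + welder + mill: floor space 5 + 6 + 9 + 2 + 15 = 37 ≤ 38, output 18 + 19 + 10 + 8 + 12 = 67.
borer + lathe + press + grinder + welder: floor space 5 + 15 + 6 + 9 + 2 = 37 ≤ 38, output 18 + 5 + 19 + 10 + 8 = 60.
Best is borer, press, grinder, welder, and mill with total output 67.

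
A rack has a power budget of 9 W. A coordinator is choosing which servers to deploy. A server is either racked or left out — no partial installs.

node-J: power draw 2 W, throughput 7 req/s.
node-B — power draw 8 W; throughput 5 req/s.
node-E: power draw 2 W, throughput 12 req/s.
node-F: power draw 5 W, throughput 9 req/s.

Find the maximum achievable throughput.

node-J + node-E: power draw 2 + 2 = 4 ≤ 9, throughput 7 + 12 = 19.
node-E + node-F: power draw 2 + 5 = 7 ≤ 9, throughput 12 + 9 = 21.
node-J + node-E + node-F: power draw 2 + 2 + 5 = 9 ≤ 9, throughput 7 + 12 + 9 = 28.
Best is node-J, node-E, and node-F with total throughput 28.

28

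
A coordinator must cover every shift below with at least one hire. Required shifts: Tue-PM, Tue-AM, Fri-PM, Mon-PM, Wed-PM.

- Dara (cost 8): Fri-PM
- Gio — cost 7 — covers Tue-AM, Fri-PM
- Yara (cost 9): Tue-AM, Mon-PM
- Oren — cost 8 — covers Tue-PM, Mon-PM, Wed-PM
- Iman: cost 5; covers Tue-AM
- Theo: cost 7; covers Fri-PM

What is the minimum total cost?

Choose Gio and Oren: together they cover Tue-PM, Tue-AM, Fri-PM, Mon-PM, Wed-PM — every shift.
Total cost: 7 + 8 = 15.
No cover costs less than 15.

15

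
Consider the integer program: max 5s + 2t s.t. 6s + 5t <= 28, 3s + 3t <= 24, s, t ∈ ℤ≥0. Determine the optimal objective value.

Relaxing integrality, the LP optimum is 23.33 at (s,t) = (4.67, 0), which is not an integer point.
(s,t)=(4,0) is feasible, giving 20.
(s,t)=(3,1) is feasible, giving 17.
(s,t)=(3,0) is feasible, giving 15.
No feasible integer point exceeds 20.

20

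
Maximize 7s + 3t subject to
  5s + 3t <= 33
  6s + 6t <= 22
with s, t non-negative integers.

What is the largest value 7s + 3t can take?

Relaxing integrality, the LP optimum is 25.67 at (s,t) = (3.67, 0), which is not an integer point.
(s,t)=(3,0): 5·3+3·0=15≤33, 6·3+6·0=18≤22, objective 21.
(s,t)=(2,1): 5·2+3·1=13≤33, 6·2+6·1=18≤22, objective 17.
(s,t)=(2,0): 5·2+3·0=10≤33, 6·2+6·0=12≤22, objective 14.
Maximum is 21 at (s,t)=(3,0).

21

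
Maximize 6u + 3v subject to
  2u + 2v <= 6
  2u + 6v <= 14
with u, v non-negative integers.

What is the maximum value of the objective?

(u,v)=(3,0): 2·3+2·0=6≤6, 2·3+6·0=6≤14, objective 18.
(u,v)=(2,1): 2·2+2·1=6≤6, 2·2+6·1=10≤14, objective 15.
No feasible integer point exceeds 18.

18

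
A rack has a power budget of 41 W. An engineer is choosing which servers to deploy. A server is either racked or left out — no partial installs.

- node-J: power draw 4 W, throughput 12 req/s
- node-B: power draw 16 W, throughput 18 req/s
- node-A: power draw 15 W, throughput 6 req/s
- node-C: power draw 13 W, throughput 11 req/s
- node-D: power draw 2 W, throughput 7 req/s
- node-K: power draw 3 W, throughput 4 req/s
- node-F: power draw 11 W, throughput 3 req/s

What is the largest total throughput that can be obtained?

Allowing fractional choices, the relaxed optimum would be about 53.2, but servers are indivisible.
node-J + node-B + node-C + node-D: power draw 4 + 16 + 13 + 2 = 35 ≤ 41, throughput 12 + 18 + 11 + 7 = 48.
node-J + node-B + node-C + node-D + node-K: power draw 4 + 16 + 13 + 2 + 3 = 38 ≤ 41, throughput 12 + 18 + 11 + 7 + 4 = 52.
node-J + node-B + node-A + node-D + node-K: power draw 4 + 16 + 15 + 2 + 3 = 40 ≤ 41, throughput 12 + 18 + 6 + 7 + 4 = 47.
Best is node-J, node-B, node-C, node-D, and node-K with total throughput 52.

52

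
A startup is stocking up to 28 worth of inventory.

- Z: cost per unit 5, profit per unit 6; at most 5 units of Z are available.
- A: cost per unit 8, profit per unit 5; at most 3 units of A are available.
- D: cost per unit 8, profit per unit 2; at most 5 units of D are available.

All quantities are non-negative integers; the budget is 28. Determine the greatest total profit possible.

30

Take 5×Z: cost 25 ≤ 28, profit 5·6 = 30.
Z has the best ratio (6/5) and is taken to its limit of 5; remaining capacity is filled optimally with the others.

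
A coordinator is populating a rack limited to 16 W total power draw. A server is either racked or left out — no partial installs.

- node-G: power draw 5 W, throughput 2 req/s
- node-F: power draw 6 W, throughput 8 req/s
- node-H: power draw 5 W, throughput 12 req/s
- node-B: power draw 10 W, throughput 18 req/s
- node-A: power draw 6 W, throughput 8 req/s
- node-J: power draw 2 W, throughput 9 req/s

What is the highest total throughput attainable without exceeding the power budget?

30

Allowing fractional choices, the relaxed optimum would be about 37.2, but servers are indivisible.
node-H + node-B: power draw 5 + 10 = 15 ≤ 16, throughput 12 + 18 = 30.
node-F + node-H + node-J: power draw 6 + 5 + 2 = 13 ≤ 16, throughput 8 + 12 + 9 = 29.
Best is node-H and node-B with total throughput 30.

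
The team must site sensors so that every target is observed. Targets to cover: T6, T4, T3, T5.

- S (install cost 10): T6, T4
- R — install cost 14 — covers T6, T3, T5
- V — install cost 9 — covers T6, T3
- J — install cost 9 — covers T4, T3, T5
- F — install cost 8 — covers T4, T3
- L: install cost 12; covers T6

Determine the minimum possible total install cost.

18

This is an integer covering problem.
Choose V and J: together they cover T6, T4, T3, T5 — every target.
Total install cost: 9 + 9 = 18.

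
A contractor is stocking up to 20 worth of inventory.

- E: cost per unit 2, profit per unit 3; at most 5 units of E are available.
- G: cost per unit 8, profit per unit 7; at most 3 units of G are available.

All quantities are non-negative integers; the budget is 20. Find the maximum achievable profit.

22

2×E and 2×G: cost 20 ≤ 20, profit 2·3 + 2·7 = 20.
5×E and 1×G: cost 18 ≤ 20, profit 5·3 + 1·7 = 22.
Best is 22.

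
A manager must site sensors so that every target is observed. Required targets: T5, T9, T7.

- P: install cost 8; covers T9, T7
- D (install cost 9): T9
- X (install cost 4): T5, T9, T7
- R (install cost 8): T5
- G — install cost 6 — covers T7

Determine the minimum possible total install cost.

4

This is a weighted set-cover instance.
X alone covers T5, T9, T7 — every target.
Total install cost: 4.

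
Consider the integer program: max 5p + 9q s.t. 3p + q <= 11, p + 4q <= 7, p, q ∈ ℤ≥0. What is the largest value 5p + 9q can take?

The continuous relaxation peaks at (3.36, 0.909) with value 25.00; rounding to a feasible lattice point costs some objective.
(p,q)=(3,1): 3·3+1·1=10≤11, 1·3+4·1=7≤7, objective 24.
(p,q)=(2,1): 3·2+1·1=7≤11, 1·2+4·1=6≤7, objective 19.
(p,q)=(3,0): 3·3+1·0=9≤11, 1·3+4·0=3≤7, objective 15.
No feasible integer point exceeds 24.

24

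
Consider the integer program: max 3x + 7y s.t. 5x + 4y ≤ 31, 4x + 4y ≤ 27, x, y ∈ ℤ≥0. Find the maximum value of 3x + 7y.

42

Relaxing integrality, the LP optimum is 47.25 at (x,y) = (0, 6.75), which is not an integer point.
(x,y)=(0,6): 5·0+4·6=24≤31, 4·0+4·6=24≤27, objective 42.
(x,y)=(1,5): 5·1+4·5=25≤31, 4·1+4·5=24≤27, objective 38.
(x,y)=(0,5): 5·0+4·5=20≤31, 4·0+4·5=20≤27, objective 35.
No feasible integer point exceeds 42.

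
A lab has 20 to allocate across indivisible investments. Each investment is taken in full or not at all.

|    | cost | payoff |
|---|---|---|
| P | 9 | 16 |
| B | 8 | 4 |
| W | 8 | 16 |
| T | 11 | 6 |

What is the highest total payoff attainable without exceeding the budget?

32

Take P and W: cost 9 + 8 = 17 ≤ 20, payoff 16 + 16 = 32.
No other feasible combination does better.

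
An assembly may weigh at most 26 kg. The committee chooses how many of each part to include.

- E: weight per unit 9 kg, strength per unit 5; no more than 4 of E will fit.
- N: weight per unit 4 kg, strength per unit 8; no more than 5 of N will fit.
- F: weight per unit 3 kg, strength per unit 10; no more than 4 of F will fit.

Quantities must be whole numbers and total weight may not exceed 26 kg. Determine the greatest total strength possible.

64

This is a bounded integer knapsack.
Take 3×N and 4×F: weight 24 ≤ 26, strength 3·8 + 4·10 = 64.
F has the best ratio (10/3) and is taken to its limit of 4; remaining capacity is filled optimally with the others.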